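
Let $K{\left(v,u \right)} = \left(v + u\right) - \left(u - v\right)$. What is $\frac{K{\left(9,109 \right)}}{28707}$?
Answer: $\frac{6}{9569} \approx 0.00062703$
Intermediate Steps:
$K{\left(v,u \right)} = 2 v$ ($K{\left(v,u \right)} = \left(u + v\right) - \left(u - v\right) = 2 v$)
$\frac{K{\left(9,109 \right)}}{28707} = \frac{2 \cdot 9}{28707} = 18 \cdot \frac{1}{28707} = \frac{6}{9569}$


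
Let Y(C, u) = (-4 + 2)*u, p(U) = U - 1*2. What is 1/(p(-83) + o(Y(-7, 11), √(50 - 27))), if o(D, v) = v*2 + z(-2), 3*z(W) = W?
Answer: -771/65221 - 18*√23/65221 ≈ -0.013145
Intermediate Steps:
z(W) = W/3
p(U) = -2 + U (p(U) = U - 2 = -2 + U)
Y(C, u) = -2*u
o(D, v) = -⅔ + 2*v (o(D, v) = v*2 + (⅓)*(-2) = 2*v - ⅔ = -⅔ + 2*v)
1/(p(-83) + o(Y(-7, 11), √(50 - 27))) = 1/((-2 - 83) + (-⅔ + 2*√(50 - 27))) = 1/(-85 + (-⅔ + 2*√23)) = 1/(-257/3 + 2*√23)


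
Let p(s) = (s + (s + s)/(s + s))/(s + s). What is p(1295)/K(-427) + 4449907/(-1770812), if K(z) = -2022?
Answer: -1942197411101/772808918980 ≈ -2.5132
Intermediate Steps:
p(s) = (1 + s)/(2*s) (p(s) = (s + (2*s)/((2*s)))/((2*s)) = (s + (2*s)*(1/(2*s)))*(1/(2*s)) = (s + 1)*(1/(2*s)) = (1 + s)*(1/(2*s)) = (1 + s)/(2*s))
p(1295)/K(-427) + 4449907/(-1770812) = ((½)*(1 + 1295)/1295)/(-2022) + 4449907/(-1770812) = ((½)*(1/1295)*1296)*(-1/2022) + 4449907*(-1/1770812) = (648/1295)*(-1/2022) - 4449907/1770812 = -108/436415 - 4449907/1770812 = -1942197411101/772808918980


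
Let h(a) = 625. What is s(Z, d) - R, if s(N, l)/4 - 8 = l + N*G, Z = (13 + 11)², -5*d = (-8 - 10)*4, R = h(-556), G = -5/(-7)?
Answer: 38861/35 ≈ 1110.3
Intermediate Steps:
G = 5/7 (G = -5*(-⅐) = 5/7 ≈ 0.71429)
R = 625
d = 72/5 (d = -(-8 - 10)*4/5 = -(-18)*4/5 = -⅕*(-72) = 72/5 ≈ 14.400)
Z = 576 (Z = 24² = 576)
s(N, l) = 32 + 4*l + 20*N/7 (s(N, l) = 32 + 4*(l + N*(5/7)) = 32 + 4*(l + 5*N/7) = 32 + (4*l + 20*N/7) = 32 + 4*l + 20*N/7)
s(Z, d) - R = (32 + 4*(72/5) + (20/7)*576) - 1*625 = (32 + 288/5 + 11520/7) - 625 = 60736/35 - 625 = 38861/35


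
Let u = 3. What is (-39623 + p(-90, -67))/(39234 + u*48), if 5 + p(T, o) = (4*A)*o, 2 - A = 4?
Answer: -19546/19689 ≈ -0.99274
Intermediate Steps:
A = -2 (A = 2 - 1*4 = 2 - 4 = -2)
p(T, o) = -5 - 8*o (p(T, o) = -5 + (4*(-2))*o = -5 - 8*o)
(-39623 + p(-90, -67))/(39234 + u*48) = (-39623 + (-5 - 8*(-67)))/(39234 + 3*48) = (-39623 + (-5 + 536))/(39234 + 144) = (-39623 + 531)/39378 = -39092*1/39378 = -19546/19689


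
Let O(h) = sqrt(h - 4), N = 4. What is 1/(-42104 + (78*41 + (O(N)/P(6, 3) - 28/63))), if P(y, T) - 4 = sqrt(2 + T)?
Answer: -9/350158 ≈ -2.5703e-5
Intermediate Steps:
P(y, T) = 4 + sqrt(2 + T)
O(h) = sqrt(-4 + h)
1/(-42104 + (78*41 + (O(N)/P(6, 3) - 28/63))) = 1/(-42104 + (78*41 + (sqrt(-4 + 4)/(4 + sqrt(2 + 3)) - 28/63))) = 1/(-42104 + (3198 + (sqrt(0)/(4 + sqrt(5)) - 28*1/63))) = 1/(-42104 + (3198 + (0/(4 + sqrt(5)) - 4/9))) = 1/(-42104 + (3198 + (0 - 4/9))) = 1/(-42104 + (3198 - 4/9)) = 1/(-42104 + 28778/9) = 1/(-350158/9) = -9/350158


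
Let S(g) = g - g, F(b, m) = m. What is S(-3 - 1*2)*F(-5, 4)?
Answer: 0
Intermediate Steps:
S(g) = 0
S(-3 - 1*2)*F(-5, 4) = 0*4 = 0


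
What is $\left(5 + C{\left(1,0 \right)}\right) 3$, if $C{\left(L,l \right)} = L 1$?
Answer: $18$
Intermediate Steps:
$C{\left(L,l \right)} = L$
$\left(5 + C{\left(1,0 \right)}\right) 3 = \left(5 + 1\right) 3 = 6 \cdot 3 = 18$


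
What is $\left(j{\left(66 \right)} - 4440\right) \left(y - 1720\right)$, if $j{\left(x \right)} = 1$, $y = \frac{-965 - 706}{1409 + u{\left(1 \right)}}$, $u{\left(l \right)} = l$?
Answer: $\frac{3590960123}{470} \approx 7.6403 \cdot 10^{6}$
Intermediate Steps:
$y = - \frac{557}{470}$ ($y = \frac{-965 - 706}{1409 + 1} = - \frac{1671}{1410} = \left(-1671\right) \frac{1}{1410} = - \frac{557}{470} \approx -1.1851$)
$\left(j{\left(66 \right)} - 4440\right) \left(y - 1720\right) = \left(1 - 4440\right) \left(- \frac{557}{470} - 1720\right) = \left(-4439\right) \left(- \frac{808957}{470}\right) = \frac{3590960123}{470}$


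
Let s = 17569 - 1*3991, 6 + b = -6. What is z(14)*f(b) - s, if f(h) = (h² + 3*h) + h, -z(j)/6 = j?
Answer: -21642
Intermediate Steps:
b = -12 (b = -6 - 6 = -12)
z(j) = -6*j
f(h) = h² + 4*h
s = 13578 (s = 17569 - 3991 = 13578)
z(14)*f(b) - s = (-6*14)*(-12*(4 - 12)) - 1*13578 = -(-1008)*(-8) - 13578 = -84*96 - 13578 = -8064 - 13578 = -21642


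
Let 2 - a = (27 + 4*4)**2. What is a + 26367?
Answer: 24520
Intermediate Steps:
a = -1847 (a = 2 - (27 + 4*4)**2 = 2 - (27 + 16)**2 = 2 - 1*43**2 = 2 - 1*1849 = 2 - 1849 = -1847)
a + 26367 = -1847 + 26367 = 24520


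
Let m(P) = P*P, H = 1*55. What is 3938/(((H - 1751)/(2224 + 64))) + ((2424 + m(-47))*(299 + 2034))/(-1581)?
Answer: -1018023244/83793 ≈ -12149.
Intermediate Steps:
H = 55
m(P) = P²
3938/(((H - 1751)/(2224 + 64))) + ((2424 + m(-47))*(299 + 2034))/(-1581) = 3938/(((55 - 1751)/(2224 + 64))) + ((2424 + (-47)²)*(299 + 2034))/(-1581) = 3938/((-1696/2288)) + ((2424 + 2209)*2333)*(-1/1581) = 3938/((-1696*1/2288)) + (4633*2333)*(-1/1581) = 3938/(-106/143) + 10808789*(-1/1581) = 3938*(-143/106) - 10808789/1581 = -281567/53 - 10808789/1581 = -1018023244/83793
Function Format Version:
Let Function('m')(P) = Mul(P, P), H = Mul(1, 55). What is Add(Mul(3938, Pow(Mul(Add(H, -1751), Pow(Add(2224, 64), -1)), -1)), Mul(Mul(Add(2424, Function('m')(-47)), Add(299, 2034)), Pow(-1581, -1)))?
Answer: Rational(-1018023244, 83793) ≈ -12149.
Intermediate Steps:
H = 55
Function('m')(P) = Pow(P, 2)
Add(Mul(3938, Pow(Mul(Add(H, -1751), Pow(Add(2224, 64), -1)), -1)), Mul(Mul(Add(2424, Function('m')(-47)), Add(299, 2034)), Pow(-1581, -1))) = Add(Mul(3938, Pow(Mul(Add(55, -1751), Pow(Add(2224, 64), -1)), -1)), Mul(Mul(Add(2424, Pow(-47, 2)), Add(299, 2034)), Pow(-1581, -1))) = Add(Mul(3938, Pow(Mul(-1696, Pow(2288, -1)), -1)), Mul(Mul(Add(2424, 2209), 2333), Rational(-1, 1581))) = Add(Mul(3938, Pow(Mul(-1696, Rational(1, 2288)), -1)), Mul(Mul(4633, 2333), Rational(-1, 1581))) = Add(Mul(3938, Pow(Rational(-106, 143), -1)), Mul(10808789, Rational(-1, 1581))) = Add(Mul(3938, Rational(-143, 106)), Rational(-10808789, 1581)) = Add(Rational(-281567, 53), Rational(-10808789, 1581)) = Rational(-1018023244, 83793)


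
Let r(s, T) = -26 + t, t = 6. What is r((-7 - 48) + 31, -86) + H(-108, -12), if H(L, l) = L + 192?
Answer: 64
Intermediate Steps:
H(L, l) = 192 + L
r(s, T) = -20 (r(s, T) = -26 + 6 = -20)
r((-7 - 48) + 31, -86) + H(-108, -12) = -20 + (192 - 108) = -20 + 84 = 64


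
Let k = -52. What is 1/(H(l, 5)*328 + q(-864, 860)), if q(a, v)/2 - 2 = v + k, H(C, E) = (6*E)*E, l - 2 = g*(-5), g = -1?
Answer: 1/50820 ≈ 1.9677e-5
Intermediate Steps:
l = 7 (l = 2 - 1*(-5) = 2 + 5 = 7)
H(C, E) = 6*E²
q(a, v) = -100 + 2*v (q(a, v) = 4 + 2*(v - 52) = 4 + 2*(-52 + v) = 4 + (-104 + 2*v) = -100 + 2*v)
1/(H(l, 5)*328 + q(-864, 860)) = 1/((6*5²)*328 + (-100 + 2*860)) = 1/((6*25)*328 + (-100 + 1720)) = 1/(150*328 + 1620) = 1/(49200 + 1620) = 1/50820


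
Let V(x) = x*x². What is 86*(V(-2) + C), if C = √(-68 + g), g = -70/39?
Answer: -688 + 86*I*√106158/39 ≈ -688.0 + 718.47*I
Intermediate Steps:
g = -70/39 (g = -70*1/39 = -70/39 ≈ -1.7949)
C = I*√106158/39 (C = √(-68 - 70/39) = √(-2722/39) = I*√106158/39 ≈ 8.3543*I)
V(x) = x³
86*(V(-2) + C) = 86*((-2)³ + I*√106158/39) = 86*(-8 + I*√106158/39) = -688 + 86*I*√106158/39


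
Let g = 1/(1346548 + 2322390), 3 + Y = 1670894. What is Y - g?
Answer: 6130395483757/3668938 ≈ 1.6709e+6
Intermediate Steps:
Y = 1670891 (Y = -3 + 1670894 = 1670891)
g = 1/3668938 ≈ 2.7256e-7
Y - g = 1670891 - 1*1/3668938 = 1670891 - 1/3668938 = 6130395483757/3668938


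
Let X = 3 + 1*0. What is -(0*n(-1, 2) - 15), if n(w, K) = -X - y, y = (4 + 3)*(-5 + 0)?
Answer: 15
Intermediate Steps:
X = 3 (X = 3 + 0 = 3)
y = -35 (y = 7*(-5) = -35)
n(w, K) = 32 (n(w, K) = -1*3 - 1*(-35) = -3 + 35 = 32)
-(0*n(-1, 2) - 15) = -(0*32 - 15) = -(0 - 15) = -1*(-15) = 15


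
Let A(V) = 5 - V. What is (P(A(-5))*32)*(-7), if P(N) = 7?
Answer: -1568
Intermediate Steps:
(P(A(-5))*32)*(-7) = (7*32)*(-7) = 224*(-7) = -1568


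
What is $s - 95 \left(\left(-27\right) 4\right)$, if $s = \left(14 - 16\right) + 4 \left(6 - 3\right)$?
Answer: $10270$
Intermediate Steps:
$s = 10$ ($s = -2 + 4 \cdot 3 = -2 + 12 = 10$)
$s - 95 \left(\left(-27\right) 4\right) = 10 - 95 \left(\left(-27\right) 4\right) = 10 - -10260 = 10 + 10260 = 10270$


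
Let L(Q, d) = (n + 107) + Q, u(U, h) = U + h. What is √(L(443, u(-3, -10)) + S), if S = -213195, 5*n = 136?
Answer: 3*I*√590605/5 ≈ 461.1*I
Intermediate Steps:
n = 136/5 (n = (⅕)*136 = 136/5 ≈ 27.200)
L(Q, d) = 671/5 + Q (L(Q, d) = (136/5 + 107) + Q = 671/5 + Q)
√(L(443, u(-3, -10)) + S) = √((671/5 + 443) - 213195) = √(2886/5 - 213195) = √(-1063089/5) = 3*I*√590605/5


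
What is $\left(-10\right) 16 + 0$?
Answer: $-160$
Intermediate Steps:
$\left(-10\right) 16 + 0 = -160 + 0 = -160$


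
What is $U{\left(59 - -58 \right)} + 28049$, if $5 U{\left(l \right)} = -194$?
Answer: $\frac{140051}{5} \approx 28010.0$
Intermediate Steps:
$U{\left(l \right)} = - \frac{194}{5}$ ($U{\left(l \right)} = \frac{1}{5} \left(-194\right) = - \frac{194}{5}$)
$U{\left(59 - -58 \right)} + 28049 = - \frac{194}{5} + 28049 = \frac{140051}{5}$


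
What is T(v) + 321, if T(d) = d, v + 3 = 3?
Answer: 321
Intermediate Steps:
v = 0 (v = -3 + 3 = 0)
T(v) + 321 = 0 + 321 = 321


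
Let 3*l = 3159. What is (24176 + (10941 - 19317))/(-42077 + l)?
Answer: -1975/5128 ≈ -0.38514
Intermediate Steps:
l = 1053 (l = (1/3)*3159 = 1053)
(24176 + (10941 - 19317))/(-42077 + l) = (24176 + (10941 - 19317))/(-42077 + 1053) = (24176 - 8376)/(-41024) = 15800*(-1/41024) = -1975/5128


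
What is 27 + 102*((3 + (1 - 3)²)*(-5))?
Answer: -3543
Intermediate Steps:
27 + 102*((3 + (1 - 3)²)*(-5)) = 27 + 102*((3 + (-2)²)*(-5)) = 27 + 102*((3 + 4)*(-5)) = 27 + 102*(7*(-5)) = 27 + 102*(-35) = 27 - 3570 = -3543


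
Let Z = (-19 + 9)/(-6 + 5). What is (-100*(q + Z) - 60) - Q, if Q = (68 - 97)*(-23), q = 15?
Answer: -3227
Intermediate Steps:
Z = 10 (Z = -10/(-1) = -10*(-1) = 10)
Q = 667 (Q = -29*(-23) = 667)
(-100*(q + Z) - 60) - Q = (-100*(15 + 10) - 60) - 1*667 = (-100*25 - 60) - 667 = (-2500 - 60) - 667 = -2560 - 667 = -3227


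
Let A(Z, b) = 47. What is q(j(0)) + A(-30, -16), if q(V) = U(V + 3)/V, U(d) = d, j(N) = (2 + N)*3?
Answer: 97/2 ≈ 48.500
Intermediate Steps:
j(N) = 6 + 3*N
q(V) = (3 + V)/V (q(V) = (V + 3)/V = (3 + V)/V)
q(j(0)) + A(-30, -16) = (3 + (6 + 3*0))/(6 + 3*0) + 47 = (3 + (6 + 0))/(6 + 0) + 47 = (3 + 6)/6 + 47 = (⅙)*9 + 47 = 3/2 + 47 = 97/2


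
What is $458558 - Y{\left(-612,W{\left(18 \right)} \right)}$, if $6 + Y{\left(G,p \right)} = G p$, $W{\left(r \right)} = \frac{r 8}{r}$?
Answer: $463460$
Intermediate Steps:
$W{\left(r \right)} = 8$ ($W{\left(r \right)} = \frac{8 r}{r} = 8$)
$Y{\left(G,p \right)} = -6 + G p$
$458558 - Y{\left(-612,W{\left(18 \right)} \right)} = 458558 - \left(-6 - 4896\right) = 458558 - -4902 = 458558 + 4902 = 463460$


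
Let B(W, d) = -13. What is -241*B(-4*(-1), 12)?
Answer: 3133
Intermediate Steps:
-241*B(-4*(-1), 12) = -241*(-13) = 3133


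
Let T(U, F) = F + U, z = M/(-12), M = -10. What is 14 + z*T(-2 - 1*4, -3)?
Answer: 13/2 ≈ 6.5000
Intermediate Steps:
z = ⅚ (z = -10/(-12) = -10*(-1/12) = ⅚ ≈ 0.83333)
14 + z*T(-2 - 1*4, -3) = 14 + 5*(-3 + (-2 - 1*4))/6 = 14 + 5*(-3 + (-2 - 4))/6 = 14 + 5*(-3 - 6)/6 = 14 + (⅚)*(-9) = 14 - 15/2 = 13/2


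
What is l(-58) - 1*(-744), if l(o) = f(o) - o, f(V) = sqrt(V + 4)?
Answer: 802 + 3*I*sqrt(6) ≈ 802.0 + 7.3485*I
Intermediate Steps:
f(V) = sqrt(4 + V)
l(o) = sqrt(4 + o) - o
l(-58) - 1*(-744) = (sqrt(4 - 58) - 1*(-58)) - 1*(-744) = (sqrt(-54) + 58) + 744 = (3*I*sqrt(6) + 58) + 744 = (58 + 3*I*sqrt(6)) + 744 = 802 + 3*I*sqrt(6)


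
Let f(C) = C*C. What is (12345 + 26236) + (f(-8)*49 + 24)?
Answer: 41741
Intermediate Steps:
f(C) = C²
(12345 + 26236) + (f(-8)*49 + 24) = (12345 + 26236) + ((-8)²*49 + 24) = 38581 + (64*49 + 24) = 38581 + (3136 + 24) = 38581 + 3160 = 41741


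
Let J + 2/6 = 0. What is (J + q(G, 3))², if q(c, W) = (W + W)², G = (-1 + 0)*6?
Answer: 11449/9 ≈ 1272.1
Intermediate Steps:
J = -⅓ (J = -⅓ + 0 = -⅓ ≈ -0.33333)
G = -6 (G = -1*6 = -6)
q(c, W) = 4*W² (q(c, W) = (2*W)² = 4*W²)
(J + q(G, 3))² = (-⅓ + 4*3²)² = (-⅓ + 4*9)² = (-⅓ + 36)² = (107/3)² = 11449/9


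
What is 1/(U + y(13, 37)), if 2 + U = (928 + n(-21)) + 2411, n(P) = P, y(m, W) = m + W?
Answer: 1/3366 ≈ 0.00029709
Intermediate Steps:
y(m, W) = W + m
U = 3316 (U = -2 + ((928 - 21) + 2411) = -2 + (907 + 2411) = -2 + 3318 = 3316)
1/(U + y(13, 37)) = 1/(3316 + (37 + 13)) = 1/(3316 + 50) = 1/3366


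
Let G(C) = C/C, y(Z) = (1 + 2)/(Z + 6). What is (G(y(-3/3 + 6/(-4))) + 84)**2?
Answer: 7225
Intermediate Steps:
y(Z) = 3/(6 + Z)
G(C) = 1
(G(y(-3/3 + 6/(-4))) + 84)**2 = (1 + 84)**2 = 85**2 = 7225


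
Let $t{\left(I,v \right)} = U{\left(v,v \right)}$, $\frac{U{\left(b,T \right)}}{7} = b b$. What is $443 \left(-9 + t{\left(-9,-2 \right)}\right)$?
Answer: $8417$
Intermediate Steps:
$U{\left(b,T \right)} = 7 b^{2}$ ($U{\left(b,T \right)} = 7 b b = 7 b^{2}$)
$t{\left(I,v \right)} = 7 v^{2}$
$443 \left(-9 + t{\left(-9,-2 \right)}\right) = 443 \left(-9 + 7 \left(-2\right)^{2}\right) = 443 \left(-9 + 7 \cdot 4\right) = 443 \left(-9 + 28\right) = 443 \cdot 19 = 8417$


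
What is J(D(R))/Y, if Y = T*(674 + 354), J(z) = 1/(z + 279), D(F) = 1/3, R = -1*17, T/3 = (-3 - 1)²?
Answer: 1/13783424 ≈ 7.2551e-8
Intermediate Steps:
T = 48 (T = 3*(-3 - 1)² = 3*(-4)² = 3*16 = 48)
R = -17
D(F) = ⅓
J(z) = 1/(279 + z)
Y = 49344 (Y = 48*(674 + 354) = 48*1028 = 49344)
J(D(R))/Y = 1/((279 + ⅓)*49344) = (1/49344)/(838/3) = (3/838)*(1/49344) = 1/13783424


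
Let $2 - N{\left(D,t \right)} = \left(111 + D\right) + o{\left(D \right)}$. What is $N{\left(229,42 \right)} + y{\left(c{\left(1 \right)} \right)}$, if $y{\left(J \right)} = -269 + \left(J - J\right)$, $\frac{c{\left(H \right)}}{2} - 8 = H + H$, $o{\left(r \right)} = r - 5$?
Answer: $-831$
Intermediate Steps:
$o{\left(r \right)} = -5 + r$ ($o{\left(r \right)} = r - 5 = -5 + r$)
$c{\left(H \right)} = 16 + 4 H$ ($c{\left(H \right)} = 16 + 2 \left(H + H\right) = 16 + 2 \cdot 2 H = 16 + 4 H$)
$N{\left(D,t \right)} = -104 - 2 D$ ($N{\left(D,t \right)} = 2 - \left(\left(111 + D\right) + \left(-5 + D\right)\right) = 2 - \left(106 + 2 D\right) = -104 - 2 D$)
$y{\left(J \right)} = -269$ ($y{\left(J \right)} = -269 + 0 = -269$)
$N{\left(229,42 \right)} + y{\left(c{\left(1 \right)} \right)} = \left(-104 - 458\right) - 269 = -562 - 269 = -831$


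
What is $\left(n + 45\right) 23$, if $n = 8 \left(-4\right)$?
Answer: $299$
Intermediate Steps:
$n = -32$
$\left(n + 45\right) 23 = \left(-32 + 45\right) 23 = 13 \cdot 23 = 299$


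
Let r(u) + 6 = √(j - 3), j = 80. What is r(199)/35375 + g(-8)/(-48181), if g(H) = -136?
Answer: 4521914/1704402875 + √77/35375 ≈ 0.0029011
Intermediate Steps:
r(u) = -6 + √77 (r(u) = -6 + √(80 - 3) = -6 + √77)
r(199)/35375 + g(-8)/(-48181) = (-6 + √77)/35375 - 136/(-48181) = (-6 + √77)*(1/35375) - 136*(-1/48181) = (-6/35375 + √77/35375) + 136/48181 = 4521914/1704402875 + √77/35375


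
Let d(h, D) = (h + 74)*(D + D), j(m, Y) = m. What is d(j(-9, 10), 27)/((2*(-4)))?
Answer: -1755/4 ≈ -438.75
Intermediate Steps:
d(h, D) = 2*D*(74 + h) (d(h, D) = (74 + h)*(2*D) = 2*D*(74 + h))
d(j(-9, 10), 27)/((2*(-4))) = (2*27*(74 - 9))/((2*(-4))) = (2*27*65)/(-8) = 3510*(-⅛) = -1755/4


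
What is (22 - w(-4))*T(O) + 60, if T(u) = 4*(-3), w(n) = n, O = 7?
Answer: -252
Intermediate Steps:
T(u) = -12
(22 - w(-4))*T(O) + 60 = (22 - 1*(-4))*(-12) + 60 = (22 + 4)*(-12) + 60 = 26*(-12) + 60 = -312 + 60 = -252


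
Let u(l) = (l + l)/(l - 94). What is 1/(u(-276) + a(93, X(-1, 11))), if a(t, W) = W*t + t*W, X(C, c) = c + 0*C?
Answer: 185/378786 ≈ 0.00048840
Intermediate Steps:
X(C, c) = c (X(C, c) = c + 0 = c)
a(t, W) = 2*W*t (a(t, W) = W*t + W*t = 2*W*t)
u(l) = 2*l/(-94 + l) (u(l) = (2*l)/(-94 + l) = 2*l/(-94 + l))
1/(u(-276) + a(93, X(-1, 11))) = 1/(2*(-276)/(-94 - 276) + 2*11*93) = 1/(2*(-276)/(-370) + 2046) = 1/(2*(-276)*(-1/370) + 2046) = 1/(276/185 + 2046) = 1/(378786/185) = 185/378786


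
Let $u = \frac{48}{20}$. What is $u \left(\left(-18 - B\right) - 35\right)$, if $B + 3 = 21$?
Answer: $- \frac{852}{5} \approx -170.4$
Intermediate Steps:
$B = 18$ ($B = -3 + 21 = 18$)
$u = \frac{12}{5}$ ($u = 48 \cdot \frac{1}{20} = \frac{12}{5} \approx 2.4$)
$u \left(\left(-18 - B\right) - 35\right) = \frac{12 \left(\left(-18 - 18\right) - 35\right)}{5} = \frac{12 \left(-36 - 35\right)}{5} = \frac{12}{5} \left(-71\right) = - \frac{852}{5}$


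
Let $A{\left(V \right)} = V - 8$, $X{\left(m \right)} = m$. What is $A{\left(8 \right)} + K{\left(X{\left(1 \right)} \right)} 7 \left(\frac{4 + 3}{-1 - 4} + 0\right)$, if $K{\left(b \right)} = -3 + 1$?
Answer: $\frac{98}{5} \approx 19.6$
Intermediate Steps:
$K{\left(b \right)} = -2$
$A{\left(V \right)} = -8 + V$
$A{\left(8 \right)} + K{\left(X{\left(1 \right)} \right)} 7 \left(\frac{4 + 3}{-1 - 4} + 0\right) = \left(-8 + 8\right) - 2 \cdot 7 \left(\frac{4 + 3}{-1 - 4} + 0\right) = 0 - 2 \cdot 7 \left(\frac{7}{-5} + 0\right) = 0 - 2 \cdot 7 \left(7 \left(- \frac{1}{5}\right) + 0\right) = 0 - 2 \cdot 7 \left(- \frac{7}{5} + 0\right) = 0 - 2 \cdot 7 \left(- \frac{7}{5}\right) = 0 - - \frac{98}{5} = 0 + \frac{98}{5} = \frac{98}{5}$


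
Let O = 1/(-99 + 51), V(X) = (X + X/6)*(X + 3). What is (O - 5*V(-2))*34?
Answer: 9503/24 ≈ 395.96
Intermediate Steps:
V(X) = 7*X*(3 + X)/6 (V(X) = (X + X*(⅙))*(3 + X) = (X + X/6)*(3 + X) = (7*X/6)*(3 + X) = 7*X*(3 + X)/6)
O = -1/48 (O = 1/(-48) = -1/48 ≈ -0.020833)
(O - 5*V(-2))*34 = (-1/48 - 35*(-2)*(3 - 2)/6)*34 = (-1/48 - 35*(-2)/6)*34 = (-1/48 - 5*(-7/3))*34 = (-1/48 + 35/3)*34 = (559/48)*34 = 9503/24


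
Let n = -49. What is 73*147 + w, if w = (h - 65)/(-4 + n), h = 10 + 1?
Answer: 568797/53 ≈ 10732.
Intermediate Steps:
h = 11
w = 54/53 (w = (11 - 65)/(-4 - 49) = -54/(-53) = -54*(-1/53) = 54/53 ≈ 1.0189)
73*147 + w = 73*147 + 54/53 = 10731 + 54/53 = 568797/53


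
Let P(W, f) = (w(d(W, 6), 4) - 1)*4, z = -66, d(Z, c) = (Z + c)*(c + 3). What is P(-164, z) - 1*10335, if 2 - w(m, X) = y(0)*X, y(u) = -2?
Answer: -10299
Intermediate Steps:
d(Z, c) = (3 + c)*(Z + c) (d(Z, c) = (Z + c)*(3 + c) = (3 + c)*(Z + c))
w(m, X) = 2 + 2*X (w(m, X) = 2 - (-2)*X = 2 + 2*X)
P(W, f) = 36 (P(W, f) = ((2 + 2*4) - 1)*4 = ((2 + 8) - 1)*4 = (10 - 1)*4 = 9*4 = 36)
P(-164, z) - 1*10335 = 36 - 1*10335 = 36 - 10335 = -10299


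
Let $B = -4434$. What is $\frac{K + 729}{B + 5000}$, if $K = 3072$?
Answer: $\frac{3801}{566} \approx 6.7155$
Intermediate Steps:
$\frac{K + 729}{B + 5000} = \frac{3072 + 729}{-4434 + 5000} = \frac{3801}{566}$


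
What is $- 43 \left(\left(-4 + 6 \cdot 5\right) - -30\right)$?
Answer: $-2408$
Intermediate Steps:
$- 43 \left(\left(-4 + 6 \cdot 5\right) - -30\right) = - 43 \left(\left(-4 + 30\right) + 30\right) = - 43 \left(26 + 30\right) = \left(-43\right) 56 = -2408$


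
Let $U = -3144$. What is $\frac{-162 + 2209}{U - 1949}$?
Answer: $- \frac{2047}{5093} \approx -0.40192$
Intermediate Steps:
$\frac{-162 + 2209}{U - 1949} = \frac{-162 + 2209}{-3144 - 1949} = \frac{2047}{-5093} = 2047 \left(- \frac{1}{5093}\right) = - \frac{2047}{5093}$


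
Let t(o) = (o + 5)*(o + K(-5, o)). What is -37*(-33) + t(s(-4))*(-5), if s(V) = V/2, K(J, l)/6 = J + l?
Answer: 1881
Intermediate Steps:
K(J, l) = 6*J + 6*l (K(J, l) = 6*(J + l) = 6*J + 6*l)
s(V) = V/2 (s(V) = V*(½) = V/2)
t(o) = (-30 + 7*o)*(5 + o) (t(o) = (o + 5)*(o + (6*(-5) + 6*o)) = (5 + o)*(o + (-30 + 6*o)) = (5 + o)*(-30 + 7*o) = (-30 + 7*o)*(5 + o))
-37*(-33) + t(s(-4))*(-5) = -37*(-33) + (-150 + 5*((½)*(-4)) + 7*((½)*(-4))²)*(-5) = 1221 + (-150 + 5*(-2) + 7*(-2)²)*(-5) = 1221 + (-150 - 10 + 7*4)*(-5) = 1221 + (-150 - 10 + 28)*(-5) = 1221 - 132*(-5) = 1221 + 660 = 1881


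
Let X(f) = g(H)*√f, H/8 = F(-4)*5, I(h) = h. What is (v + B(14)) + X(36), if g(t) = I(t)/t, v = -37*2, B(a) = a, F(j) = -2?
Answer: -54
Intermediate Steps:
v = -74
H = -80 (H = 8*(-2*5) = 8*(-10) = -80)
g(t) = 1 (g(t) = t/t = 1)
X(f) = √f (X(f) = 1*√f = √f)
(v + B(14)) + X(36) = (-74 + 14) + √36 = -60 + 6 = -54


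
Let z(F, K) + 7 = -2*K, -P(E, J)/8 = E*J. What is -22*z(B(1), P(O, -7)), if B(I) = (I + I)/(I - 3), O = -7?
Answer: -17094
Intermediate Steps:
P(E, J) = -8*E*J
B(I) = 2*I/(-3 + I) (B(I) = (2*I)/(-3 + I) = 2*I/(-3 + I))
z(F, K) = -7 - 2*K
-22*z(B(1), P(O, -7)) = -22*(-7 - (-16)*(-7)*(-7)) = -22*(-7 - 2*(-392)) = -22*(-7 + 784) = -22*777 = -17094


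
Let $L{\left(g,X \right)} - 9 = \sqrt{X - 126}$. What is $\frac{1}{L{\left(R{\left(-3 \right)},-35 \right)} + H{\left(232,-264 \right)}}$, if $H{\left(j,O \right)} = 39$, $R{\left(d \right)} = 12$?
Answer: $\frac{48}{2465} - \frac{i \sqrt{161}}{2465} \approx 0.019473 - 0.0051475 i$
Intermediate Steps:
$L{\left(g,X \right)} = 9 + \sqrt{-126 + X}$ ($L{\left(g,X \right)} = 9 + \sqrt{X - 126} = 9 + \sqrt{-126 + X}$)
$\frac{1}{L{\left(R{\left(-3 \right)},-35 \right)} + H{\left(232,-264 \right)}} = \frac{1}{\left(9 + \sqrt{-126 - 35}\right) + 39} = \frac{1}{\left(9 + \sqrt{-161}\right) + 39} = \frac{1}{\left(9 + i \sqrt{161}\right) + 39} = \frac{1}{48 + i \sqrt{161}}$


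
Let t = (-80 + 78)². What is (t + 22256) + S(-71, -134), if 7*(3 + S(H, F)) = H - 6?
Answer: 22246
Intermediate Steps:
S(H, F) = -27/7 + H/7 (S(H, F) = -3 + (H - 6)/7 = -3 + (-6 + H)/7 = -3 + (-6/7 + H/7) = -27/7 + H/7)
t = 4 (t = (-2)² = 4)
(t + 22256) + S(-71, -134) = (4 + 22256) + (-27/7 + (⅐)*(-71)) = 22260 + (-27/7 - 71/7) = 22260 - 14 = 22246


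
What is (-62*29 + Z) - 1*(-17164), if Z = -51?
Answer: 15315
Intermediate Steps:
(-62*29 + Z) - 1*(-17164) = (-62*29 - 51) - 1*(-17164) = (-1798 - 51) + 17164 = -1849 + 17164 = 15315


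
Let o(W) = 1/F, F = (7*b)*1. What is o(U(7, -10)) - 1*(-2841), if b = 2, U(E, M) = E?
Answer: 39775/14 ≈ 2841.1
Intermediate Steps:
F = 14 (F = (7*2)*1 = 14*1 = 14)
o(W) = 1/14
o(U(7, -10)) - 1*(-2841) = 1/14 - 1*(-2841) = 1/14 + 2841 = 39775/14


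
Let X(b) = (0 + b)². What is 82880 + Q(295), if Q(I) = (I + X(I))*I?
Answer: 25842280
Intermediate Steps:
X(b) = b²
Q(I) = I*(I + I²) (Q(I) = (I + I²)*I = I*(I + I²))
82880 + Q(295) = 82880 + 295²*(1 + 295) = 82880 + 87025*296 = 82880 + 25759400 = 25842280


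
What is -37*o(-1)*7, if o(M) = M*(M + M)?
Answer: -518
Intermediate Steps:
o(M) = 2*M**2 (o(M) = M*(2*M) = 2*M**2)
-37*o(-1)*7 = -74*(-1)**2*7 = -74*7 = -518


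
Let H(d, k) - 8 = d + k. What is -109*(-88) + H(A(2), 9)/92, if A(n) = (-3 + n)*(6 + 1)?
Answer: 441237/46 ≈ 9592.1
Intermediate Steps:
A(n) = -21 + 7*n (A(n) = (-3 + n)*7 = -21 + 7*n)
H(d, k) = 8 + d + k (H(d, k) = 8 + (d + k) = 8 + d + k)
-109*(-88) + H(A(2), 9)/92 = -109*(-88) + (8 + (-21 + 7*2) + 9)/92 = 9592 + (8 + (-21 + 14) + 9)*(1/92) = 9592 + (8 - 7 + 9)*(1/92) = 9592 + 10*(1/92) = 9592 + 5/46 = 441237/46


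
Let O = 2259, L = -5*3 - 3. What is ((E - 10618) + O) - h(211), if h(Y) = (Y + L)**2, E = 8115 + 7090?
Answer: -30403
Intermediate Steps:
L = -18 (L = -15 - 3 = -18)
E = 15205
h(Y) = (-18 + Y)**2 (h(Y) = (Y - 18)**2 = (-18 + Y)**2)
((E - 10618) + O) - h(211) = ((15205 - 10618) + 2259) - (-18 + 211)**2 = (4587 + 2259) - 1*193**2 = 6846 - 1*37249 = 6846 - 37249 = -30403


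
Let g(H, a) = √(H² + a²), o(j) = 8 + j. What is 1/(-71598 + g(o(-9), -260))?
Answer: -71598/5126206003 - √67601/5126206003 ≈ -1.4018e-5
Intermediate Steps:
1/(-71598 + g(o(-9), -260)) = 1/(-71598 + √((8 - 9)² + (-260)²)) = 1/(-71598 + √((-1)² + 67600)) = 1/(-71598 + √(1 + 67600)) = 1/(-71598 + √67601)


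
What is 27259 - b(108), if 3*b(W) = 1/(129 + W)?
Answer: 19381148/711 ≈ 27259.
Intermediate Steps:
b(W) = 1/(3*(129 + W))
27259 - b(108) = 27259 - 1/(3*(129 + 108)) = 27259 - 1/(3*237) = 27259 - 1*1/711 = 27259 - 1/711 = 19381148/711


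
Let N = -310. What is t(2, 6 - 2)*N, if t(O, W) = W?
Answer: -1240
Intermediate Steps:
t(2, 6 - 2)*N = (6 - 2)*(-310) = 4*(-310) = -1240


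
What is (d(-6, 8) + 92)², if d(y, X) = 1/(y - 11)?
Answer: 2442969/289 ≈ 8453.2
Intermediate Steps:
d(y, X) = 1/(-11 + y)
(d(-6, 8) + 92)² = (1/(-11 - 6) + 92)² = (1/(-17) + 92)² = (-1/17 + 92)² = (1563/17)² = 2442969/289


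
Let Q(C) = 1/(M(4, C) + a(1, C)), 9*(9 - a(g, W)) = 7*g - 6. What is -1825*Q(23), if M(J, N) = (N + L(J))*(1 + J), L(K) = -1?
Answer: -3285/214 ≈ -15.350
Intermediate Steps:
a(g, W) = 29/3 - 7*g/9 (a(g, W) = 9 - (7*g - 6)/9 = 9 - (-6 + 7*g)/9 = 9 + (⅔ - 7*g/9) = 29/3 - 7*g/9)
M(J, N) = (1 + J)*(-1 + N) (M(J, N) = (N - 1)*(1 + J) = (-1 + N)*(1 + J) = (1 + J)*(-1 + N))
Q(C) = 1/(35/9 + 5*C) (Q(C) = 1/((-1 + C - 1*4 + 4*C) + (29/3 - 7/9*1)) = 1/((-1 + C - 4 + 4*C) + (29/3 - 7/9)) = 1/((-5 + 5*C) + 80/9) = 1/(35/9 + 5*C))
-1825*Q(23) = -3285/(7 + 9*23) = -3285/(7 + 207) = -3285/214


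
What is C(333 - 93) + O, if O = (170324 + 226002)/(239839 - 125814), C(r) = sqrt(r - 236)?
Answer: 624376/114025 ≈ 5.4758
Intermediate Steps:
C(r) = sqrt(-236 + r)
O = 396326/114025 ≈ 3.4758
C(333 - 93) + O = sqrt(-236 + (333 - 93)) + 396326/114025 = sqrt(-236 + 240) + 396326/114025 = sqrt(4) + 396326/114025 = 2 + 396326/114025 = 624376/114025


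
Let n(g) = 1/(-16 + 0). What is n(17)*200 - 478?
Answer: -981/2 ≈ -490.50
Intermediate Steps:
n(g) = -1/16 (n(g) = 1/(-16) = -1/16)
n(17)*200 - 478 = -1/16*200 - 478 = -25/2 - 478 = -981/2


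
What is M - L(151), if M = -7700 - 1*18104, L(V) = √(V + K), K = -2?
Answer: -25804 - √149 ≈ -25816.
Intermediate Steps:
L(V) = √(-2 + V) (L(V) = √(V - 2) = √(-2 + V))
M = -25804 (M = -7700 - 18104 = -25804)
M - L(151) = -25804 - √(-2 + 151) = -25804 - √149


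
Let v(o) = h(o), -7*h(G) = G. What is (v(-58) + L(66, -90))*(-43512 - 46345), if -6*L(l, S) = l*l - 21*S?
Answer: 649576253/7 ≈ 9.2797e+7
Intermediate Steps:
h(G) = -G/7
v(o) = -o/7
L(l, S) = -l**2/6 + 7*S/2 (L(l, S) = -(l*l - 21*S)/6 = -(l**2 - 21*S)/6 = -l**2/6 + 7*S/2)
(v(-58) + L(66, -90))*(-43512 - 46345) = (-1/7*(-58) + (-1/6*66**2 + (7/2)*(-90)))*(-43512 - 46345) = (58/7 + (-1/6*4356 - 315))*(-89857) = (58/7 + (-726 - 315))*(-89857) = (58/7 - 1041)*(-89857) = -7229/7*(-89857) = 649576253/7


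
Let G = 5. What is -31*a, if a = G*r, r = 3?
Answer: -465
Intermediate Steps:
a = 15 (a = 5*3 = 15)
-31*a = -31*15 = -465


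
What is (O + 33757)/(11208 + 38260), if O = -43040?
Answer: -9283/49468 ≈ -0.18766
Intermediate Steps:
(O + 33757)/(11208 + 38260) = (-43040 + 33757)/(11208 + 38260) = -9283/49468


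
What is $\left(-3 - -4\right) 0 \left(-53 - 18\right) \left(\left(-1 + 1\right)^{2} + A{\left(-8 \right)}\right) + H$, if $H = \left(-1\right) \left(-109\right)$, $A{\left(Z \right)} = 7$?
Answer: $109$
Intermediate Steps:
$H = 109$
$\left(-3 - -4\right) 0 \left(-53 - 18\right) \left(\left(-1 + 1\right)^{2} + A{\left(-8 \right)}\right) + H = \left(-3 - -4\right) 0 \left(-53 - 18\right) \left(\left(-1 + 1\right)^{2} + 7\right) + 109 = \left(-3 + 4\right) 0 \left(- 71 \left(0^{2} + 7\right)\right) + 109 = 1 \cdot 0 \left(- 71 \left(0 + 7\right)\right) + 109 = 0 \left(\left(-71\right) 7\right) + 109 = 0 \left(-497\right) + 109 = 0 + 109 = 109$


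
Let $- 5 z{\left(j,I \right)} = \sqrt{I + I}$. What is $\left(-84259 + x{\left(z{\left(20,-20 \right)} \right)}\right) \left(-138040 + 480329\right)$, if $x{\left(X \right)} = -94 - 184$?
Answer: $-28936085193$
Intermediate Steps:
$z{\left(j,I \right)} = - \frac{\sqrt{2} \sqrt{I}}{5}$ ($z{\left(j,I \right)} = - \frac{\sqrt{I + I}}{5} = - \frac{\sqrt{2 I}}{5} = - \frac{\sqrt{2} \sqrt{I}}{5}$)
$x{\left(X \right)} = -278$ ($x{\left(X \right)} = -94 - 184 = -278$)
$\left(-84259 + x{\left(z{\left(20,-20 \right)} \right)}\right) \left(-138040 + 480329\right) = \left(-84259 - 278\right) \left(-138040 + 480329\right) = \left(-84537\right) 342289 = -28936085193$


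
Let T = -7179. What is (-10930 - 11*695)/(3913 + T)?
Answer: 18575/3266 ≈ 5.6874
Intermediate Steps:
(-10930 - 11*695)/(3913 + T) = (-10930 - 11*695)/(3913 - 7179) = (-10930 - 7645)/(-3266) = -18575*(-1/3266) = 18575/3266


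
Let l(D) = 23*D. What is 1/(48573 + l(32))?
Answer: 1/49309 ≈ 2.0280e-5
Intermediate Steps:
1/(48573 + l(32)) = 1/(48573 + 23*32) = 1/(48573 + 736) = 1/49309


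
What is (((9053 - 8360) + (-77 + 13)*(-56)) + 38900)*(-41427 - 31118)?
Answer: -3132275465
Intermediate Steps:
(((9053 - 8360) + (-77 + 13)*(-56)) + 38900)*(-41427 - 31118) = ((693 - 64*(-56)) + 38900)*(-72545) = ((693 + 3584) + 38900)*(-72545) = (4277 + 38900)*(-72545) = 43177*(-72545) = -3132275465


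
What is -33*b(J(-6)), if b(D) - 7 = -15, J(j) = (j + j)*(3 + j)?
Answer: 264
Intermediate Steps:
J(j) = 2*j*(3 + j) (J(j) = (2*j)*(3 + j) = 2*j*(3 + j))
b(D) = -8 (b(D) = 7 - 15 = -8)
-33*b(J(-6)) = -33*(-8) = 264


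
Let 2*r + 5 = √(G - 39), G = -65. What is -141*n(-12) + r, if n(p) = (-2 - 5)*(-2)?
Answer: -3953/2 + I*√26 ≈ -1976.5 + 5.099*I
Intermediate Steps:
n(p) = 14 (n(p) = -7*(-2) = 14)
r = -5/2 + I*√26 (r = -5/2 + √(-65 - 39)/2 = -5/2 + √(-104)/2 = -5/2 + (2*I*√26)/2 = -5/2 + I*√26 ≈ -2.5 + 5.099*I)
-141*n(-12) + r = -141*14 + (-5/2 + I*√26) = -1974 + (-5/2 + I*√26) = -3953/2 + I*√26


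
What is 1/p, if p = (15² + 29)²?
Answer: 1/64516 ≈ 1.5500e-5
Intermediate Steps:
p = 64516 (p = (225 + 29)² = 254² = 64516)
1/p = 1/64516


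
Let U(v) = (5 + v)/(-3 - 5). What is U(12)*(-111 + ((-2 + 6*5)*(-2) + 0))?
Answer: 2839/8 ≈ 354.88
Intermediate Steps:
U(v) = -5/8 - v/8 (U(v) = (5 + v)/(-8) = (5 + v)*(-⅛) = -5/8 - v/8)
U(12)*(-111 + ((-2 + 6*5)*(-2) + 0)) = (-5/8 - ⅛*12)*(-111 + ((-2 + 6*5)*(-2) + 0)) = (-5/8 - 3/2)*(-111 + ((-2 + 30)*(-2) + 0)) = -17*(-111 + (28*(-2) + 0))/8 = -17*(-111 + (-56 + 0))/8 = -17*(-111 - 56)/8 = -17/8*(-167) = 2839/8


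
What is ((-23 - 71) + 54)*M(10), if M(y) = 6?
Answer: -240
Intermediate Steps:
((-23 - 71) + 54)*M(10) = ((-23 - 71) + 54)*6 = (-94 + 54)*6 = -40*6 = -240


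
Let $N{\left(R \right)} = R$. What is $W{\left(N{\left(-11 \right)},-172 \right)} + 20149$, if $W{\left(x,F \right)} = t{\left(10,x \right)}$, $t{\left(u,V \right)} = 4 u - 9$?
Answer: $20180$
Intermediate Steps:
$t{\left(u,V \right)} = -9 + 4 u$
$W{\left(x,F \right)} = 31$ ($W{\left(x,F \right)} = -9 + 4 \cdot 10 = -9 + 40 = 31$)
$W{\left(N{\left(-11 \right)},-172 \right)} + 20149 = 31 + 20149 = 20180$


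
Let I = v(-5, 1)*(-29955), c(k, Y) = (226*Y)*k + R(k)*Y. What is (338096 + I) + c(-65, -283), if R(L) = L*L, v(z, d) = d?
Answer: 3269736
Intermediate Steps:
R(L) = L**2
c(k, Y) = Y*k**2 + 226*Y*k (c(k, Y) = (226*Y)*k + k**2*Y = 226*Y*k + Y*k**2 = Y*k**2 + 226*Y*k)
I = -29955 (I = 1*(-29955) = -29955)
(338096 + I) + c(-65, -283) = (338096 - 29955) - 283*(-65)*(226 - 65) = 308141 - 283*(-65)*161 = 308141 + 2961595 = 3269736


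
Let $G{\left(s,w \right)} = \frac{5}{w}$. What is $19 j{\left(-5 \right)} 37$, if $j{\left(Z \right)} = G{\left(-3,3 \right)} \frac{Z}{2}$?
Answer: $- \frac{17575}{6} \approx -2929.2$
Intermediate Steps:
$j{\left(Z \right)} = \frac{5 Z}{6}$ ($j{\left(Z \right)} = \frac{5}{3} \frac{Z}{2} = 5 \cdot \frac{1}{3} Z \frac{1}{2} = \frac{5 \frac{Z}{2}}{3} = \frac{5 Z}{6}$)
$19 j{\left(-5 \right)} 37 = 19 \cdot \frac{5}{6} \left(-5\right) 37 = 19 \left(- \frac{25}{6}\right) 37 = \left(- \frac{475}{6}\right) 37 = - \frac{17575}{6}$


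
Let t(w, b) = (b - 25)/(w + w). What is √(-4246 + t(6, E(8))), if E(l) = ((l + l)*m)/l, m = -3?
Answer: I*√152949/6 ≈ 65.181*I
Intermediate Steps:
E(l) = -6 (E(l) = ((l + l)*(-3))/l = ((2*l)*(-3))/l = (-6*l)/l = -6)
t(w, b) = (-25 + b)/(2*w) (t(w, b) = (-25 + b)/((2*w)) = (-25 + b)*(1/(2*w)) = (-25 + b)/(2*w))
√(-4246 + t(6, E(8))) = √(-4246 + (½)*(-25 - 6)/6) = √(-4246 + (½)*(⅙)*(-31)) = √(-4246 - 31/12) = √(-50983/12) = I*√152949/6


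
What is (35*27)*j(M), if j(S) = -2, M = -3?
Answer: -1890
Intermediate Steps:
(35*27)*j(M) = (35*27)*(-2) = 945*(-2) = -1890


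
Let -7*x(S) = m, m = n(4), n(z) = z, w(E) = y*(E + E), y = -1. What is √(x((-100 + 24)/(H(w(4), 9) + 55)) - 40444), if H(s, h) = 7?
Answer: 2*I*√495446/7 ≈ 201.11*I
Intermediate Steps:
w(E) = -2*E (w(E) = -(E + E) = -2*E)
m = 4
x(S) = -4/7 (x(S) = -⅐*4 = -4/7)
√(x((-100 + 24)/(H(w(4), 9) + 55)) - 40444) = √(-4/7 - 40444) = √(-283112/7) = 2*I*√495446/7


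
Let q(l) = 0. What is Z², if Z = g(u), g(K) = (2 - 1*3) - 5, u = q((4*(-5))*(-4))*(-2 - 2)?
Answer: 36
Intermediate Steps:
u = 0 (u = 0*(-2 - 2) = 0*(-4) = 0)
g(K) = -6 (g(K) = (2 - 3) - 5 = -1 - 5 = -6)
Z = -6
Z² = (-6)² = 36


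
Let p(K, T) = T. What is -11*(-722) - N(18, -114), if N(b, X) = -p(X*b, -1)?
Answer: 7941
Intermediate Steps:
N(b, X) = 1 (N(b, X) = -1*(-1) = 1)
-11*(-722) - N(18, -114) = -11*(-722) - 1*1 = 7942 - 1 = 7941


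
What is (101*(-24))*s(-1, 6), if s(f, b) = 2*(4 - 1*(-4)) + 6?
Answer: -53328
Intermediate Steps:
s(f, b) = 22 (s(f, b) = 2*(4 + 4) + 6 = 2*8 + 6 = 16 + 6 = 22)
(101*(-24))*s(-1, 6) = (101*(-24))*22 = -2424*22 = -53328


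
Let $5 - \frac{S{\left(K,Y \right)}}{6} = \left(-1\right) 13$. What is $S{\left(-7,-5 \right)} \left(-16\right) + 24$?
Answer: $-1704$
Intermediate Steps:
$S{\left(K,Y \right)} = 108$ ($S{\left(K,Y \right)} = 30 - 6 \left(\left(-1\right) 13\right) = 30 - -78 = 30 + 78 = 108$)
$S{\left(-7,-5 \right)} \left(-16\right) + 24 = 108 \left(-16\right) + 24 = -1728 + 24 = -1704$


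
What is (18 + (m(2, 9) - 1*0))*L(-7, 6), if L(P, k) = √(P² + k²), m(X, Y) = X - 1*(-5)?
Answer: 25*√85 ≈ 230.49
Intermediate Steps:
m(X, Y) = 5 + X (m(X, Y) = X + 5 = 5 + X)
(18 + (m(2, 9) - 1*0))*L(-7, 6) = (18 + ((5 + 2) - 1*0))*√((-7)² + 6²) = (18 + (7 + 0))*√(49 + 36) = (18 + 7)*√85 = 25*√85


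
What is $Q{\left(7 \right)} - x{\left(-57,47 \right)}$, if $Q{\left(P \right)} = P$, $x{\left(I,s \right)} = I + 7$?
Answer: $57$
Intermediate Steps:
$x{\left(I,s \right)} = 7 + I$
$Q{\left(7 \right)} - x{\left(-57,47 \right)} = 7 - \left(7 - 57\right) = 7 - -50 = 7 + 50 = 57$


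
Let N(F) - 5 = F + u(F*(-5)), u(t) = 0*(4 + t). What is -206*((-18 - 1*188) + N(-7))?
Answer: 42848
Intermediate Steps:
u(t) = 0
N(F) = 5 + F (N(F) = 5 + (F + 0) = 5 + F)
-206*((-18 - 1*188) + N(-7)) = -206*((-18 - 1*188) + (5 - 7)) = -206*((-18 - 188) - 2) = -206*(-206 - 2) = -206*(-208) = 42848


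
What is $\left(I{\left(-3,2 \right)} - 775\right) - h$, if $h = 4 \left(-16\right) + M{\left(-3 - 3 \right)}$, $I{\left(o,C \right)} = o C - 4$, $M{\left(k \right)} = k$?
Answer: $-715$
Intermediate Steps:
$I{\left(o,C \right)} = -4 + C o$ ($I{\left(o,C \right)} = C o - 4 = -4 + C o$)
$h = -70$ ($h = 4 \left(-16\right) - 6 = -64 - 6 = -70$)
$\left(I{\left(-3,2 \right)} - 775\right) - h = \left(\left(-4 + 2 \left(-3\right)\right) - 775\right) - -70 = \left(\left(-4 - 6\right) - 775\right) + 70 = \left(-10 - 775\right) + 70 = -785 + 70 = -715$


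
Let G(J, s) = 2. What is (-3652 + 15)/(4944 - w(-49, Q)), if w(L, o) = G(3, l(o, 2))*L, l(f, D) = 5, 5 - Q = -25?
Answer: -3637/5042 ≈ -0.72134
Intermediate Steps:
Q = 30 (Q = 5 - 1*(-25) = 5 + 25 = 30)
w(L, o) = 2*L
(-3652 + 15)/(4944 - w(-49, Q)) = (-3652 + 15)/(4944 - 2*(-49)) = -3637/(4944 - 1*(-98)) = -3637/(4944 + 98) = -3637/5042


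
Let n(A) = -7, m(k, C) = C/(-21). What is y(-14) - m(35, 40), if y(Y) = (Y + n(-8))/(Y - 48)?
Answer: 2921/1302 ≈ 2.2435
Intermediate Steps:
m(k, C) = -C/21 (m(k, C) = C*(-1/21) = -C/21)
y(Y) = (-7 + Y)/(-48 + Y) (y(Y) = (Y - 7)/(Y - 48) = (-7 + Y)/(-48 + Y))
y(-14) - m(35, 40) = (-7 - 14)/(-48 - 14) - (-1)*40/21 = -21/(-62) - 1*(-40/21) = -1/62*(-21) + 40/21 = 21/62 + 40/21 = 2921/1302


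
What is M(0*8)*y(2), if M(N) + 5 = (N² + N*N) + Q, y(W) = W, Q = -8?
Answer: -26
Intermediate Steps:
M(N) = -13 + 2*N² (M(N) = -5 + ((N² + N*N) - 8) = -5 + ((N² + N²) - 8) = -5 + (2*N² - 8) = -5 + (-8 + 2*N²) = -13 + 2*N²)
M(0*8)*y(2) = (-13 + 2*(0*8)²)*2 = (-13 + 2*0²)*2 = (-13 + 2*0)*2 = (-13 + 0)*2 = -13*2 = -26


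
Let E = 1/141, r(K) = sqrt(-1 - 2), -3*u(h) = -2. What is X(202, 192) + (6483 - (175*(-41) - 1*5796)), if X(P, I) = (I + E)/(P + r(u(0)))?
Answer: 111939641044/5753787 - 27073*I*sqrt(3)/5753787 ≈ 19455.0 - 0.0081497*I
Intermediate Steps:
u(h) = 2/3 (u(h) = -1/3*(-2) = 2/3)
r(K) = I*sqrt(3) (r(K) = sqrt(-3) = I*sqrt(3))
E = 1/141 ≈ 0.0070922
X(P, I) = (1/141 + I)/(P + I*sqrt(3)) (X(P, I) = (I + 1/141)/(P + I*sqrt(3)) = (1/141 + I)/(P + I*sqrt(3)))
X(202, 192) + (6483 - (175*(-41) - 1*5796)) = (1/141 + 192)/(202 + I*sqrt(3)) + (6483 - (175*(-41) - 1*5796)) = (27073/141)/(202 + I*sqrt(3)) + (6483 - (-7175 - 5796)) = 27073/(141*(202 + I*sqrt(3))) + (6483 - 1*(-12971)) = 27073/(141*(202 + I*sqrt(3))) + (6483 + 12971) = 27073/(141*(202 + I*sqrt(3))) + 19454 = 19454 + 27073/(141*(202 + I*sqrt(3)))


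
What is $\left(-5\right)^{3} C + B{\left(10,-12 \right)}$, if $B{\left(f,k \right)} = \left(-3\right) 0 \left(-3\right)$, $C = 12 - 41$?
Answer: $3625$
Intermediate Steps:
$C = -29$
$B{\left(f,k \right)} = 0$ ($B{\left(f,k \right)} = 0 \left(-3\right) = 0$)
$\left(-5\right)^{3} C + B{\left(10,-12 \right)} = \left(-5\right)^{3} \left(-29\right) + 0 = \left(-125\right) \left(-29\right) + 0 = 3625 + 0 = 3625$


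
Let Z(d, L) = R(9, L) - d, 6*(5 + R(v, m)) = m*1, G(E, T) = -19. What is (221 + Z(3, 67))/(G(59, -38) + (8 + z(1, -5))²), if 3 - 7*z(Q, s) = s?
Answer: 13181/3798 ≈ 3.4705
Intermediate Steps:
R(v, m) = -5 + m/6 (R(v, m) = -5 + (m*1)/6 = -5 + m/6)
z(Q, s) = 3/7 - s/7
Z(d, L) = -5 - d + L/6 (Z(d, L) = (-5 + L/6) - d = -5 - d + L/6)
(221 + Z(3, 67))/(G(59, -38) + (8 + z(1, -5))²) = (221 + (-5 - 1*3 + (⅙)*67))/(-19 + (8 + (3/7 - ⅐*(-5)))²) = (221 + (-5 - 3 + 67/6))/(-19 + (8 + (3/7 + 5/7))²) = (221 + 19/6)/(-19 + (8 + 8/7)²) = 1345/(6*(-19 + (64/7)²)) = 1345/(6*(-19 + 4096/49)) = 1345/(6*(3165/49)) = (1345/6)*(49/3165) = 13181/3798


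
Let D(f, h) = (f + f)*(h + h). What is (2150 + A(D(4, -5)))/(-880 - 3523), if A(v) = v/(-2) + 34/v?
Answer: -87583/176120 ≈ -0.49729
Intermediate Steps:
D(f, h) = 4*f*h (D(f, h) = (2*f)*(2*h) = 4*f*h)
A(v) = 34/v - v/2 (A(v) = v*(-1/2) + 34/v = -v/2 + 34/v = 34/v - v/2)
(2150 + A(D(4, -5)))/(-880 - 3523) = (2150 + (34/((4*4*(-5))) - 2*4*(-5)))/(-880 - 3523) = (2150 + (34/(-80) - 1/2*(-80)))/(-4403) = (2150 + (34*(-1/80) + 40))*(-1/4403) = (2150 + (-17/40 + 40))*(-1/4403) = (2150 + 1583/40)*(-1/4403) = (87583/40)*(-1/4403) = -87583/176120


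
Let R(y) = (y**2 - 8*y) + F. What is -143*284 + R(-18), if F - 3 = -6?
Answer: -40147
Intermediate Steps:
F = -3 (F = 3 - 6 = -3)
R(y) = -3 + y**2 - 8*y (R(y) = (y**2 - 8*y) - 3 = -3 + y**2 - 8*y)
-143*284 + R(-18) = -143*284 + (-3 + (-18)**2 - 8*(-18)) = -40612 + (-3 + 324 + 144) = -40612 + 465 = -40147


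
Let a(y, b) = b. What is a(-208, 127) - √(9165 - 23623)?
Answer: 127 - I*√14458 ≈ 127.0 - 120.24*I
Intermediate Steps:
a(-208, 127) - √(9165 - 23623) = 127 - √(9165 - 23623) = 127 - √(-14458) = 127 - I*√14458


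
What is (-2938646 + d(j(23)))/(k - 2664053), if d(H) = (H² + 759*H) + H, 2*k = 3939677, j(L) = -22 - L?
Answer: 848806/198347 ≈ 4.2794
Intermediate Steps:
k = 3939677/2 (k = (½)*3939677 = 3939677/2 ≈ 1.9698e+6)
d(H) = H² + 760*H
(-2938646 + d(j(23)))/(k - 2664053) = (-2938646 + (-22 - 1*23)*(760 + (-22 - 1*23)))/(3939677/2 - 2664053) = (-2938646 + (-22 - 23)*(760 + (-22 - 23)))/(-1388429/2) = (-2938646 - 45*(760 - 45))*(-2/1388429) = (-2938646 - 45*715)*(-2/1388429) = (-2938646 - 32175)*(-2/1388429) = -2970821*(-2/1388429) = 848806/198347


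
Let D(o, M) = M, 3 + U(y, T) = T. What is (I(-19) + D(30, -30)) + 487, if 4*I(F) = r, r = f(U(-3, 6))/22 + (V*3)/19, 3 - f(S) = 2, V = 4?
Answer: 764387/1672 ≈ 457.17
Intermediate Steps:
U(y, T) = -3 + T
f(S) = 1 (f(S) = 3 - 1*2 = 3 - 2 = 1)
r = 283/418 (r = 1/22 + (4*3)/19 = 1*(1/22) + 12*(1/19) = 1/22 + 12/19 = 283/418 ≈ 0.67703)
I(F) = 283/1672 (I(F) = (1/4)*(283/418) = 283/1672)
(I(-19) + D(30, -30)) + 487 = (283/1672 - 30) + 487 = -49877/1672 + 487 = 764387/1672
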